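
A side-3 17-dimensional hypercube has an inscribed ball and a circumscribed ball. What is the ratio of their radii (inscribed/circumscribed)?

Ratio = (s/2)/(s√17/2) = 17^(-1/2) ≈ 0.242536.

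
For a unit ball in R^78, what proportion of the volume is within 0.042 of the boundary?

V(inner)/V(outer) = ((1-0.042)/1)^78 ≈ 0.0352, so the shell fraction is 0.964803.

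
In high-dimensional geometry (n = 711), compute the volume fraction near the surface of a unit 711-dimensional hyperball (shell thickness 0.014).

1 - (1-0.014)^711 ≈ 0.999956 ≈ 99.995569%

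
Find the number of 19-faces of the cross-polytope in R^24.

Each 19-face is the convex hull of 20 vertices, one chosen as ±e_i from each of 20 distinct axes: 2^20·C(24,20) = 11142168576.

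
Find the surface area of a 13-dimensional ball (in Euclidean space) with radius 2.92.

The surface area of an n-ball is 2π^(n/2) r^(n-1) / Γ(n/2). For n=13, r=2.92: 4.54861e+06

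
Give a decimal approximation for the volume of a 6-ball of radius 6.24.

The n-ball volume is π^(n/2)·r^n/Γ(n/2+1). With n=6, r=6.24: V ≈ 305074.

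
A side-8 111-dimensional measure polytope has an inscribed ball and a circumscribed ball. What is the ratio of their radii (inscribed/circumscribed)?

r_in / r_out = (8/2) / (8√111/2) = 1/√111 ≈ 0.0949158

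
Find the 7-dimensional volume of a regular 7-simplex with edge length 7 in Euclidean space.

Volume = 7^7 · √(8/2^7) / 7! ≈ 40.8503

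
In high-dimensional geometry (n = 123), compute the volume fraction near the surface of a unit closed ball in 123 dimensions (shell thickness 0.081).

1 - (1-0.081)^123 ≈ 0.999969 ≈ 99.996925%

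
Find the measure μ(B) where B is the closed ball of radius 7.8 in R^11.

Volume = π^{11/2}·(7.8)^11/Γ(13/2) ≈ 1.22503e+10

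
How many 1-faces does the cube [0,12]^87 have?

Each of the 2^87 = 154742504910672534362390528 vertices has degree 87; total edges = 87·2^87/2 = 6731298963614255244763987968.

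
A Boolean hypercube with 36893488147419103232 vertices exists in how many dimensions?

Since 2^n = 36893488147419103232, we have n = 65.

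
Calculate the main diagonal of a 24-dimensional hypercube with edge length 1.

||(1,1,...,1)|| = √(24)·1 ≈ 4.89898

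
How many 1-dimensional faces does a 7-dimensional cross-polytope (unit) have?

Each 1-face is the convex hull of 2 vertices, one chosen as ±e_i from each of 2 distinct axes: 2^2·C(7,2) = 84.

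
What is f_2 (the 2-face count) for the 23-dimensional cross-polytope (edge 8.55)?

An n-cross-polytope has 2^(k+1)·C(n,k+1) k-faces. Here 2^3·C(23,3) = 8·1771 = 14168.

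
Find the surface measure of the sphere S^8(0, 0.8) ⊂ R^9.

|∂B_9(0.8)| ≈ 4.98058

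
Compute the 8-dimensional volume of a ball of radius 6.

V = 69984·π^4 ≈ 6.81708e+06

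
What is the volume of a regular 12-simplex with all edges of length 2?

For a regular n-simplex with edge a, V = (a^n / n!)·√((n+1)/2^n). With a=2, n=12: V ≈ 4.81742e-07.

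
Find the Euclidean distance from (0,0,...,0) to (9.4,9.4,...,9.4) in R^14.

||(9.4,9.4,...,9.4)|| = √(14)·9.4 ≈ 35.1716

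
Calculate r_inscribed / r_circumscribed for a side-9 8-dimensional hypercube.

For an n-cube of any side s, the inradius is s/2 and the circumradius is s√n/2, so the ratio is 1/√8 ≈ 0.353553.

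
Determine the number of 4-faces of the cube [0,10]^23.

Number of 4-faces = C(23,4) · 2^(23-4) = 8855 · 524288 = 4642570240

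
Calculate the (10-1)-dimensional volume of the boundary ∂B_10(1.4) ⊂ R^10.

The surface area of an n-ball is 2π^(n/2) r^(n-1) / Γ(n/2). For n=10, r=1.4: 526.891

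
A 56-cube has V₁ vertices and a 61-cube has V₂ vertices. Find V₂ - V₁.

V₁ = 2^56 = 72057594037927936. V₂ = 2^61 = 2305843009213693952. V₂ - V₁ = 2233785415175766016.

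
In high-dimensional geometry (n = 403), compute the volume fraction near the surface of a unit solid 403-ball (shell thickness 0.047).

1 - (1-0.047)^403 ≈ 0.9999999962 ≈ (100 - 3.75e-07)%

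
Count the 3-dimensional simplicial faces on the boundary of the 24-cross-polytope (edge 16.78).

f_3(24-orthoplex) = 2^4 · (24 choose 4) = 170016.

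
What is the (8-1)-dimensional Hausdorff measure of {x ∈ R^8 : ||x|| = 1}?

|∂B_8(1)| = π^4/3 ≈ 32.4697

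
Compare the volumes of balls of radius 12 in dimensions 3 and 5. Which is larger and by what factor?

V_3(12) ≈ 7238.23, V_5(12) ≈ 1.3098e+06. The 5-ball is larger by a factor of 181.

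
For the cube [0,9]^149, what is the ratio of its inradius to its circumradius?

Ratio = (s/2)/(s√149/2) = 149^(-1/2) ≈ 0.0819232.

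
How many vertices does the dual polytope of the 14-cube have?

The 14-dimensional cross-polytope has 2n = 2·14 = 28 vertices.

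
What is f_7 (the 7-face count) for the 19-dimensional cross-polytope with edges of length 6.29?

An n-cross-polytope has 2^(k+1)·C(n,k+1) k-faces. Here 2^8·C(19,8) = 256·75582 = 19348992.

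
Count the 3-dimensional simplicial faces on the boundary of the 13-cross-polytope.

Each 3-face is the convex hull of 4 vertices, one chosen as ±e_i from each of 4 distinct axes: 2^4·C(13,4) = 11440.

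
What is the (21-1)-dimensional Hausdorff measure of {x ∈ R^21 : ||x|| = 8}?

S = n·V_n(r)/r = 21·V_21(8)/8 (volume-to-surface relation), giving 2361183241434822606848·π^10/654729075 ≈ 3.37728e+17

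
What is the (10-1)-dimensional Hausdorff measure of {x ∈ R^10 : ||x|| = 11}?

The surface area of an n-ball is 2π^(n/2) r^(n-1) / Γ(n/2). For n=10, r=11: 2357947691·π^5/12 ≈ 6.01315e+10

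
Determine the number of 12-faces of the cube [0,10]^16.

Choose 12 of 16 axes to span the face (C(16,12) = 1820 ways), then fix each of the remaining 4 coordinates at one of its two extreme values (2^4 = 16 ways): 1820·16 = 29120.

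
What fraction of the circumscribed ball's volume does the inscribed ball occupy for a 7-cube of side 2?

V_in/V_out = n^(-n/2) = 7^(-7/2) ≈ 0.00110194.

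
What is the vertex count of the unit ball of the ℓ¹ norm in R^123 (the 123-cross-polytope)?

An n-cross-polytope has 2n vertices; here n = 123, giving 246.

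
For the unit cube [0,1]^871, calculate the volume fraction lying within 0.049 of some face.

1 - (1 - 2·0.049)^871 = 1 - 0.902^871 ≈ 1 - 9.658e-40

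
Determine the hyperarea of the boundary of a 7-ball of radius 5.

S_7(5) = 2·π^(7/2)·(5)^6 / Γ(7/2) = 50000·π^3/3 ≈ 516771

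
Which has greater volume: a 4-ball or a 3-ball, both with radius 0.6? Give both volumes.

V_4(0.6) ≈ 0.63955. V_3(0.6) ≈ 0.904779. The 3-ball is larger.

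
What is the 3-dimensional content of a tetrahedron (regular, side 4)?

Volume = (√2/12) · 4³ = 7.54247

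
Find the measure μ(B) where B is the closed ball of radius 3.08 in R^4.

The n-ball volume is π^(n/2)·r^n/Γ(n/2+1). With n=4, r=3.08: V ≈ 444.092.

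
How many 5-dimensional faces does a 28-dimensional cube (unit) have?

Number of 5-faces = C(28,5) · 2^(28-5) = 98280 · 8388608 = 824432394240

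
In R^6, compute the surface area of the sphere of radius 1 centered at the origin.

The surface area of an n-ball is 2π^(n/2) r^(n-1) / Γ(n/2). For n=6, r=1: π^3 ≈ 31.0063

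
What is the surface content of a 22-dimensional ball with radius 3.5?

|∂B_22(3.5)| = 79792266297612001·π^11/543581798400 ≈ 4.31862e+10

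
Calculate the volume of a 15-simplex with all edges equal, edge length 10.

V_15 = √(16) · 10^15 / (15! · 2^(15/2)) ≈ 16.898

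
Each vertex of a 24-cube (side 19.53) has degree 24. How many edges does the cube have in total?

The 24-cube has n·2^(n-1) = 24·2^23 = 24·8388608 = 201326592 edges.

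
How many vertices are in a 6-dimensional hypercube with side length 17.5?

Choose 0 of 6 axes to span the face (C(6,0) = 1 way), then fix each of the remaining 6 coordinates at one of its two extreme values (2^6 = 64 ways): 1·64 = 64.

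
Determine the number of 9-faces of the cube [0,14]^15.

f_9(15-cube) = (15 choose 9) · 2^6 = 320320.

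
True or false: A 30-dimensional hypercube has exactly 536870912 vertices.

False. The 30-cube has 2^30 = 1073741824 vertices.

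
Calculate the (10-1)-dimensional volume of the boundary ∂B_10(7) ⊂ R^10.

The surface area of an n-ball is 2π^(n/2) r^(n-1) / Γ(n/2). For n=10, r=7: 40353607·π^5/12 ≈ 1.02908e+09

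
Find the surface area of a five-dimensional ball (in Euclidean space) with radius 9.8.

S = n·V_n(r)/r = 5·V_5(9.8)/9.8 (volume-to-surface relation), giving 242758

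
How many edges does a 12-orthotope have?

The 12-cube has n·2^(n-1) = 12·2^11 = 12·2048 = 24576 edges.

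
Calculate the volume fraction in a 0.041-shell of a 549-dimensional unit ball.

Shell fraction = 1 - (1-0.041)^549 ≈ 1 - 1.043e-10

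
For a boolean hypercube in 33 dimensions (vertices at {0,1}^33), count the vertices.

Each vertex is a binary string of length 33, so there are 2^33 = 8589934592.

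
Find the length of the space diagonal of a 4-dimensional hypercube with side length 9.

The space diagonal of an n-cube of side s is s√n. Here 9·√4 = 18.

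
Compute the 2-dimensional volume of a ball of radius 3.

V = 9·π ≈ 28.2743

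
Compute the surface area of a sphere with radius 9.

S = n·V_n(r)/r = 3·V_3(9)/9 (volume-to-surface relation), giving 4πr² = 4π·(9)² ≈ 1017.88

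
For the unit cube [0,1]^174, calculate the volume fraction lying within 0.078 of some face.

1 - (1 - 2·0.078)^174 = 1 - 0.844^174 ≈ 1 - 1.526e-13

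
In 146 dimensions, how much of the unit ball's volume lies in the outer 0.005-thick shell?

1 - (1-0.005)^146 ≈ 0.518973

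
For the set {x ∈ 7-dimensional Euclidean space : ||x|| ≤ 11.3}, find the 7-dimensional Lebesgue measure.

Volume = π^{7/2}·(11.3)^7/Γ(9/2) ≈ 1.11155e+08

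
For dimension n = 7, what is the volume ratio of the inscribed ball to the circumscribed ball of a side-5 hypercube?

V_in/V_out = n^(-n/2) = 7^(-7/2) ≈ 0.00110194.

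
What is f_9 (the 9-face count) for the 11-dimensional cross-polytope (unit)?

f_9(11-orthoplex) = 2^10 · (11 choose 10) = 11264.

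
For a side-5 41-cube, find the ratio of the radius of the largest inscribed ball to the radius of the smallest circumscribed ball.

r_in = 5/2 (half the side); r_out = 5√41/2 (half the diagonal). Ratio = 1/√41 ≈ 0.156174.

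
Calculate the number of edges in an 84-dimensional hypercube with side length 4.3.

An n-cube has n·2^(n-1) edges. With n = 84: 84·9671406556917033397649408 = 812398150781030805402550272.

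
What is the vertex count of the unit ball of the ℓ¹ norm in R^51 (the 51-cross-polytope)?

The 51-dimensional cross-polytope has 2n = 2·51 = 102 vertices.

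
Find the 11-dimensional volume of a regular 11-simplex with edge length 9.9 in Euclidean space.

Volume = 9.9^11 · √(12/2^11) / 11! ≈ 171.695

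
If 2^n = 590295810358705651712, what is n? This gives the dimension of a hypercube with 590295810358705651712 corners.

The n-cube has 2^n vertices, and 590295810358705651712 = 2^69, so n = 69.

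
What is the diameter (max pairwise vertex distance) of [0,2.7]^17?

||(2.7,2.7,...,2.7)|| = √(17)·2.7 ≈ 11.1324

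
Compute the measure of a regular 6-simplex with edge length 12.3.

V_6 = √(7) · 12.3^6 / (6! · 2^(6/2)) ≈ 1590.59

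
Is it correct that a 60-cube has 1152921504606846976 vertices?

True. The 60-cube has 2^60 = 1152921504606846976 vertices.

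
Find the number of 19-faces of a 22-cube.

f_19(22-cube) = (22 choose 19) · 2^3 = 12320.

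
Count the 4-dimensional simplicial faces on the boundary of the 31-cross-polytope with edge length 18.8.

An n-cross-polytope has 2^(k+1)·C(n,k+1) k-faces. Here 2^5·C(31,5) = 32·169911 = 5437152.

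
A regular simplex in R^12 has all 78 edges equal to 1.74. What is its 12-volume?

For a regular n-simplex with edge a, V = (a^n / n!)·√((n+1)/2^n). With a=1.74, n=12: V ≈ 9.05828e-08.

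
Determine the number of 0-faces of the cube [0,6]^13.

An n-cube has C(n,k)·2^(n-k) k-faces. Here C(13,0)·2^13 = 1·8192 = 8192.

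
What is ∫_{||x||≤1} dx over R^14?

The n-ball volume is π^(n/2)·r^n/Γ(n/2+1). With n=14, r=1: V = π^7/5040 ≈ 0.599265.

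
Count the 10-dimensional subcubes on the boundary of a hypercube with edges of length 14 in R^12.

f_10(12-cube) = (12 choose 10) · 2^2 = 264.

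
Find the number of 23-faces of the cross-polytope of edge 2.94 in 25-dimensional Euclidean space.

Each 23-face is the convex hull of 24 vertices, one chosen as ±e_i from each of 24 distinct axes: 2^24·C(25,24) = 419430400.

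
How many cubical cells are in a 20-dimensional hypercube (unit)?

Number of 3-faces = C(20,3) · 2^(20-3) = 1140 · 131072 = 149422080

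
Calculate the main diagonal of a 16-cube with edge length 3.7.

The space diagonal of an n-cube of side s is s√n. Here 3.7·√16 = 14.8.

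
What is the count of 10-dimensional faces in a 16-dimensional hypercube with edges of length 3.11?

Number of 10-faces = C(16,10) · 2^(16-10) = 8008 · 64 = 512512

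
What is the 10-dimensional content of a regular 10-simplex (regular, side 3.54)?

For a regular n-simplex with edge a, V = (a^n / n!)·√((n+1)/2^n). With a=3.54, n=10: V ≈ 0.00882706.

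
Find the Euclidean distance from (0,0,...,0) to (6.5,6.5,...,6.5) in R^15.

||(6.5,6.5,...,6.5)|| = √(15)·6.5 ≈ 25.1744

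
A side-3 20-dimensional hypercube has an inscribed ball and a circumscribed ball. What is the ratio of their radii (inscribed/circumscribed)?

r_in / r_out = (3/2) / (3√20/2) = 1/√20 ≈ 0.223607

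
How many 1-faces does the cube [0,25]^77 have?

Each of the 2^77 = 151115727451828646838272 vertices has degree 77; total edges = 77·2^77/2 = 5817955506895402903273472.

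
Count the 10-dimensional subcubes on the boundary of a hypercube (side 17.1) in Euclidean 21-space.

Choose 10 of 21 axes to span the face (C(21,10) = 352716 ways), then fix each of the remaining 11 coordinates at one of its two extreme values (2^11 = 2048 ways): 352716·2048 = 722362368.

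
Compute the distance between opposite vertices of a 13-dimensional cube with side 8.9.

||(8.9,8.9,...,8.9)|| = √(13)·8.9 ≈ 32.0894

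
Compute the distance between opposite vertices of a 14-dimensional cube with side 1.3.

||(1.3,1.3,...,1.3)|| = √(14)·1.3 ≈ 4.86415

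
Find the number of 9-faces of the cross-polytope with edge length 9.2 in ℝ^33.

An n-cross-polytope has 2^(k+1)·C(n,k+1) k-faces. Here 2^10·C(33,10) = 1024·92561040 = 94782504960.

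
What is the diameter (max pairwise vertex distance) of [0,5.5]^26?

d = √(5.5² + 5.5² + ... + 5.5²) [26 terms] = √(26·5.5²) = 5.5√26 ≈ 28.0446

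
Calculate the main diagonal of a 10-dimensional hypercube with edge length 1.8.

Diagonal = √10 · 1.8 ≈ 5.6921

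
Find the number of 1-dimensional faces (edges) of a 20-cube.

The 20-cube has n·2^(n-1) = 20·2^19 = 20·524288 = 10485760 edges.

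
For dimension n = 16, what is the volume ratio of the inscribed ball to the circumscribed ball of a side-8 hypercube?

V_in / V_out = (r_in/r_out)^16 = (1/√16)^16 = 16^(-16/2) ≈ 2.32831e-10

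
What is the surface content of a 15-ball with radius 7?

S = n·V_n(r)/r = 15·V_15(7)/7 (volume-to-surface relation), giving 24803586664192·π^7/19305 ≈ 3.88055e+12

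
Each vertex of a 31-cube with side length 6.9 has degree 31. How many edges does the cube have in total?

The 31-cube has n·2^(n-1) = 31·2^30 = 31·1073741824 = 33285996544 edges.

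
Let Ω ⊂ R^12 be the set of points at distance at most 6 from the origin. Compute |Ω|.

V_12(6) = π^(12/2) · (6)^12 / Γ(12/2 + 1) = 15116544·π^6/5 ≈ 2.90658e+09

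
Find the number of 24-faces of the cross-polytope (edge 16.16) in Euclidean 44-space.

Each 24-face is the convex hull of 25 vertices, one chosen as ±e_i from each of 25 distinct axes: 2^25·C(44,25) = 47272540096998408192.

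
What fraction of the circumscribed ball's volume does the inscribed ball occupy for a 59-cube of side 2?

V_in / V_out = (r_in/r_out)^59 = (1/√59)^59 = 59^(-59/2) ≈ 5.75262e-53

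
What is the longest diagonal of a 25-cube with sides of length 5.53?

The space diagonal of an n-cube of side s is s√n. Here 5.53·√25 = 27.65.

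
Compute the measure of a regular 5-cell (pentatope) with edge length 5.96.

V = (5.96^4 / 4!) · √((4+1) / 2^4) ≈ 29.3899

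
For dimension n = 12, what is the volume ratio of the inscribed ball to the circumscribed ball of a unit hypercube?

Volume scales as r^n, and r_in/r_out = 1/√12, giving (1/√12)^12 ≈ 3.34898e-07.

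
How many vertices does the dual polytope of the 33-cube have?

Number of vertices = 2n = 66.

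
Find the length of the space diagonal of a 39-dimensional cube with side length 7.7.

The space diagonal of an n-cube of side s is s√n. Here 7.7·√39 ≈ 48.0865.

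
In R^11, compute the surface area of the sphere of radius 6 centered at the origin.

S = n·V_n(r)/r = 11·V_11(6)/6 (volume-to-surface relation), giving 143327232·π^5/35 ≈ 1.25317e+09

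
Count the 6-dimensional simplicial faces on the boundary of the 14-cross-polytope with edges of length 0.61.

Number of 6-faces = 2^(6+1) · C(14,6+1) = 128 · 3432 = 439296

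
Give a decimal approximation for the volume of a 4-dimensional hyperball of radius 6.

Volume = π^{4/2}·(6)^4/Γ(3) = 648·π^2 ≈ 6395.5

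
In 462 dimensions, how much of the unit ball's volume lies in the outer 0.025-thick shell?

1 - (1-0.025)^462 ≈ 0.999992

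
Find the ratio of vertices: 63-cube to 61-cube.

The 63-cube has 2^63 = 9223372036854775808 vertices. The 61-cube has 2^61 = 2305843009213693952 vertices. Ratio: 9223372036854775808/2305843009213693952 = 4.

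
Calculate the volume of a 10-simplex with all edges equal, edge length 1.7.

Volume = 1.7^10 · √(11/2^10) / 10! ≈ 5.75801e-06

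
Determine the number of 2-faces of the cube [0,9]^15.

f_2(15-cube) = (15 choose 2) · 2^13 = 860160.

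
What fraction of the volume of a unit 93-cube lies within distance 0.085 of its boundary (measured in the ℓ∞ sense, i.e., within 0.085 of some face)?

The inner cube has side 1-2·0.085 = 0.83 and volume (0.83)^93 ≈ 2.98e-08, so the shell holds 0.9999999702 of the volume.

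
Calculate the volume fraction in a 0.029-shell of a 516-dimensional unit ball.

Shell fraction = 1 - (1-0.029)^516 ≈ 0.9999997458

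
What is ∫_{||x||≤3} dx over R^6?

V = 243·π^3/2 ≈ 3767.26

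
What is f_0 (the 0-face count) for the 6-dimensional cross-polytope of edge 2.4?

f_0(6-orthoplex) = 2^1 · (6 choose 1) = 12.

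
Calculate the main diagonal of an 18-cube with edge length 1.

d = √(1² + 1² + ... + 1²) [18 terms] = √(18·1²) = 1√18 ≈ 4.24264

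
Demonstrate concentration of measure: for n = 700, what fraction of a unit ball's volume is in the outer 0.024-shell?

1 - (1-0.024)^700 ≈ 0.9999999588 ≈ 99.999996%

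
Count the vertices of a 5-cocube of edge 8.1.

The vertices are ±e_1, ..., ±e_5, so there are 2·5 = 10.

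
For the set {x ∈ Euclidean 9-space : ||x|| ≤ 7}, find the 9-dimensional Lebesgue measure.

The n-ball volume is π^(n/2)·r^n/Γ(n/2+1). With n=9, r=7: V = 184473632·π^4/135 ≈ 1.33107e+08.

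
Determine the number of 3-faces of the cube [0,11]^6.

f_3(6-cube) = (6 choose 3) · 2^3 = 160.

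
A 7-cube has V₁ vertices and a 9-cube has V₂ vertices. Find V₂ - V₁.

V₁ = 2^7 = 128. V₂ = 2^9 = 512. V₂ - V₁ = 384.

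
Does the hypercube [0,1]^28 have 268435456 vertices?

True. The 28-cube has 2^28 = 268435456 vertices.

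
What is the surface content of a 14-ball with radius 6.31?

S_14(6.31) = 2·π^(14/2)·(6.31)^13 / Γ(14/2) ≈ 2.10925e+11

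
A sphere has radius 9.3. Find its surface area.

S_3(9.3) = 2·π^(3/2)·(9.3)^2 / Γ(3/2) = 4πr² = 4π·(9.3)² ≈ 1086.87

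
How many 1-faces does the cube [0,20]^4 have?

Each of the 2^4 = 16 vertices has degree 4; total edges = 4·2^4/2 = 32.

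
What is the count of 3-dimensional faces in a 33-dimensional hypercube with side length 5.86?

Number of 3-faces = C(33,3) · 2^(33-3) = 5456 · 1073741824 = 5858335391744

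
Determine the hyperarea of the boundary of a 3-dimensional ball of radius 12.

|∂B_3(12)| = 4πr² = 4π·(12)² ≈ 1809.56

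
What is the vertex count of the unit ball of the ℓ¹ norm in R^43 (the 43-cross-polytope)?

The vertices are ±e_1, ..., ±e_43, so there are 2·43 = 86.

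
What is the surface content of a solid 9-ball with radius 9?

|∂B_9(9)| = 459165024·π^4/35 ≈ 1.27791e+09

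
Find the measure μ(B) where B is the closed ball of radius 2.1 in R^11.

Volume = π^{11/2}·(2.1)^11/Γ(13/2) ≈ 6599.59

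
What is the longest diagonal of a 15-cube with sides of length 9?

The space diagonal of an n-cube of side s is s√n. Here 9·√15 ≈ 34.8569.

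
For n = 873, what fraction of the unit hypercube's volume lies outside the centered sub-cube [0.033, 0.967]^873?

Shell fraction = 1 - (1-0.066)^873 ≈ 1 - 1.297e-26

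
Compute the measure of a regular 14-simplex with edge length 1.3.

Volume = 1.3^14 · √(15/2^14) / 14! ≈ 1.36658e-11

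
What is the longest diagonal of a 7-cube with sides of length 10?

The space diagonal of an n-cube of side s is s√n. Here 10·√7 ≈ 26.4575.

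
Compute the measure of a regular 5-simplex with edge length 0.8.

Volume = 0.8^5 · √(6/2^5) / 5! ≈ 0.00118241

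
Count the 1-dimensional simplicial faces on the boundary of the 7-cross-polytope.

Each 1-face is the convex hull of 2 vertices, one chosen as ±e_i from each of 2 distinct axes: 2^2·C(7,2) = 84.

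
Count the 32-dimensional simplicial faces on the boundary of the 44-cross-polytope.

An n-cross-polytope has 2^(k+1)·C(n,k+1) k-faces. Here 2^33·C(44,33) = 8589934592·7669339132 = 65879121507746054144.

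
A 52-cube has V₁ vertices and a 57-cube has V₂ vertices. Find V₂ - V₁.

V₁ = 2^52 = 4503599627370496. V₂ = 2^57 = 144115188075855872. V₂ - V₁ = 139611588448485376.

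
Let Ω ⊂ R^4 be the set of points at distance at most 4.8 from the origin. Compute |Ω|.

The n-ball volume is π^(n/2)·r^n/Γ(n/2+1). With n=4, r=4.8: V ≈ 2619.6.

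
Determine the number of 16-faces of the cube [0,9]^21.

Choose 16 of 21 axes to span the face (C(21,16) = 20349 ways), then fix each of the remaining 5 coordinates at one of its two extreme values (2^5 = 32 ways): 20349·32 = 651168.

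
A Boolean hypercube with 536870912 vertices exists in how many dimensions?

n = log_2(536870912) = 29.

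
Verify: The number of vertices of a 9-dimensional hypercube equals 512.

True. The 9-cube has 2^9 = 512 vertices.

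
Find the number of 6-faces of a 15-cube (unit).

f_6(15-cube) = (15 choose 6) · 2^9 = 2562560.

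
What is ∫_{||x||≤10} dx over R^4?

Volume = π^{4/2}·(10)^4/Γ(3) = 5000·π^2 ≈ 49348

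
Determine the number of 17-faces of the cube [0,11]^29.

f_17(29-cube) = (29 choose 17) · 2^12 = 212565749760.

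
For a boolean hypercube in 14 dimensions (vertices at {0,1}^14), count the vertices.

Each vertex is a binary string of length 14, so there are 2^14 = 16384.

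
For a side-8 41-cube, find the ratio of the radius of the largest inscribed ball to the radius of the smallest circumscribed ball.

Ratio = (s/2)/(s√41/2) = 41^(-1/2) ≈ 0.156174.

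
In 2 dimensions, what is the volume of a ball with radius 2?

Volume = π^{2/2}·(2)^2/Γ(2) = 4·π ≈ 12.5664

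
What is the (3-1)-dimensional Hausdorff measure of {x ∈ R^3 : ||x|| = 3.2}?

S = n·V_n(r)/r = 3·V_3(3.2)/3.2 (volume-to-surface relation), giving 4πr² = 4π·(3.2)² ≈ 128.68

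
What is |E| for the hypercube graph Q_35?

Each of the 2^35 = 34359738368 vertices has degree 35; total edges = 35·2^35/2 = 601295421440.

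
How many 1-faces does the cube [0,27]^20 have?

Each of the 2^20 = 1048576 vertices has degree 20; total edges = 20·2^20/2 = 10485760.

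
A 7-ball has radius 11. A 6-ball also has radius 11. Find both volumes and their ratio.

V_7(11) ≈ 9.20723e+07. V_6(11) ≈ 9.15492e+06. Ratio V_7/V_6 ≈ 10.06.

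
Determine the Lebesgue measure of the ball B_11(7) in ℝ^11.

The n-ball volume is π^(n/2)·r^n/Γ(n/2+1). With n=11, r=7: V = 18078415936·π^5/1485 ≈ 3.72549e+09.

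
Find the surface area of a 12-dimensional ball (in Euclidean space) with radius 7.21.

S = n·V_n(r)/r = 12·V_12(7.21)/7.21 (volume-to-surface relation), giving 4.38567e+10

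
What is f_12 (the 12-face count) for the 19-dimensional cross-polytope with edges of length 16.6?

An n-cross-polytope has 2^(k+1)·C(n,k+1) k-faces. Here 2^13·C(19,13) = 8192·27132 = 222265344.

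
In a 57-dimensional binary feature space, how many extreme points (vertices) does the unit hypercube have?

Each vertex is a binary string of length 57, so there are 2^57 = 144115188075855872.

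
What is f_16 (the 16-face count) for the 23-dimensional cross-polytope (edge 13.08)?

An n-cross-polytope has 2^(k+1)·C(n,k+1) k-faces. Here 2^17·C(23,17) = 131072·100947 = 13231325184.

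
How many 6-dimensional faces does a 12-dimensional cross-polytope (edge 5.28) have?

f_6(12-orthoplex) = 2^7 · (12 choose 7) = 101376.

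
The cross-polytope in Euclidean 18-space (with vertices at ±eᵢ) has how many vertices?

Number of vertices = 2n = 36.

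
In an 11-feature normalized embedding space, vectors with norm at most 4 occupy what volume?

V_11(4) = π^(11/2) · (4)^11 / Γ(11/2 + 1) = 268435456·π^5/10395 ≈ 7.9025e+06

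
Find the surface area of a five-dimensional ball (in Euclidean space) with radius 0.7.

S = n·V_n(r)/r = 5·V_5(0.7)/0.7 (volume-to-surface relation), giving 6.31918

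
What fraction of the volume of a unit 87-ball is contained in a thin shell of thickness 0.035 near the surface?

1 - (1-0.035)^87 ≈ 0.954931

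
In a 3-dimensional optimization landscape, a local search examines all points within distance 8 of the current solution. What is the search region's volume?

V = 2048·π/3 ≈ 2144.66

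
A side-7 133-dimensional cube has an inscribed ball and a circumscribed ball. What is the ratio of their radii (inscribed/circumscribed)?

Ratio = (s/2)/(s√133/2) = 133^(-1/2) ≈ 0.086711.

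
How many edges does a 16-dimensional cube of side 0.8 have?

Number of 1-faces = C(16,1)·2^(16-1) = 16·32768 = 524288.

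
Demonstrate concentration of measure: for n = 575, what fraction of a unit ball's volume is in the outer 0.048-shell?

1 - (1-0.048)^575 ≈ 1 - 5.203e-13 ≈ (100 - 5.2e-11)%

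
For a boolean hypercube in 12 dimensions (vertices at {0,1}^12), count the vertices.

An n-cube has 2^n vertices; for n = 12 that is 2^12 = 4096.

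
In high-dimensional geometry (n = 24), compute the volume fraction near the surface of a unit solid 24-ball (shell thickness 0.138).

1 - (1-0.138)^24 ≈ 0.971675 ≈ 97.17%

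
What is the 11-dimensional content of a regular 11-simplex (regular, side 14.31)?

For a regular n-simplex with edge a, V = (a^n / n!)·√((n+1)/2^n). With a=14.31, n=11: V ≈ 9881.11.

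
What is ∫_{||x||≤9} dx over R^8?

Volume = π^{8/2}·(9)^8/Γ(5) = 14348907·π^4/8 ≈ 1.74714e+08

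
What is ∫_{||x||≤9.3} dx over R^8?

The n-ball volume is π^(n/2)·r^n/Γ(n/2+1). With n=8, r=9.3: V ≈ 2.27118e+08.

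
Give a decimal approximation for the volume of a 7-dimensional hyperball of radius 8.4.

V_7(8.4) = π^(7/2) · (8.4)^7 / Γ(7/2 + 1) ≈ 1.39423e+07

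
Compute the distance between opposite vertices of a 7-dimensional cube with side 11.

||(11,11,...,11)|| = √(7)·11 ≈ 29.1033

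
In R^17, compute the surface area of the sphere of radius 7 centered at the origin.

The surface area of an n-ball is 2π^(n/2) r^(n-1) / Γ(n/2). For n=17, r=7: 2430751493090816·π^8/289575 ≈ 7.96487e+13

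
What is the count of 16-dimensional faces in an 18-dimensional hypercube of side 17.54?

Choose 16 of 18 axes to span the face (C(18,16) = 153 ways), then fix each of the remaining 2 coordinates at one of its two extreme values (2^2 = 4 ways): 153·4 = 612.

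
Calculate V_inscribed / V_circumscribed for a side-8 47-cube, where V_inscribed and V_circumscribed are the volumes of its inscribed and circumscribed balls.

V_in/V_out = n^(-n/2) = 47^(-47/2) ≈ 5.07809e-40.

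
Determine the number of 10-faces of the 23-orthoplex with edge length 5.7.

An n-cross-polytope has 2^(k+1)·C(n,k+1) k-faces. Here 2^11·C(23,11) = 2048·1352078 = 2769055744.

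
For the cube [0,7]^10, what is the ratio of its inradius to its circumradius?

r_in / r_out = (7/2) / (7√10/2) = 1/√10 ≈ 0.316228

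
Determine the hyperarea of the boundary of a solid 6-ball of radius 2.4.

The surface area of an n-ball is 2π^(n/2) r^(n-1) / Γ(n/2). For n=6, r=2.4: 2468.91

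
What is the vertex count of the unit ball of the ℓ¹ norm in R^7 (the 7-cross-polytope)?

The vertices are ±e_1, ..., ±e_7, so there are 2·7 = 14.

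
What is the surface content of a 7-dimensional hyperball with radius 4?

S = n·V_n(r)/r = 7·V_7(4)/4 (volume-to-surface relation), giving 65536·π^3/15 ≈ 135468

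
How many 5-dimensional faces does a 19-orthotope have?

An n-cube has C(n,k)·2^(n-k) k-faces. Here C(19,5)·2^14 = 11628·16384 = 190513152.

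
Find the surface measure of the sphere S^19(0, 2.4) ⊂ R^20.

|∂B_20(2.4)| ≈ 8.64528e+06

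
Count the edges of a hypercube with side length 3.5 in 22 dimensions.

Each of the 2^22 = 4194304 vertices has degree 22; total edges = 22·2^22/2 = 46137344.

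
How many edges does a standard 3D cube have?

Number of 1-faces = C(3,1)·2^(3-1) = 3·4 = 12.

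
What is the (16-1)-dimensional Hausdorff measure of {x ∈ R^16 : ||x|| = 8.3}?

S_16(8.3) = 2·π^(16/2)·(8.3)^15 / Γ(16/2) ≈ 2.30128e+14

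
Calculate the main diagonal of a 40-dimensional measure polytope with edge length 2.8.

d = √(2.8² + 2.8² + ... + 2.8²) [40 terms] = √(40·2.8²) = 2.8√40 ≈ 17.7088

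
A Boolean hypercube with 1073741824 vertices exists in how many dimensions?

Since 2^n = 1073741824, we have n = 30.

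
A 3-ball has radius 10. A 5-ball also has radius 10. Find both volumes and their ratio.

V_3(10) ≈ 4188.79. V_5(10) ≈ 526379. Ratio V_3/V_5 ≈ 0.007958.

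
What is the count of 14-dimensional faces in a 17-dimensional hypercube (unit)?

An n-cube has C(n,k)·2^(n-k) k-faces. Here C(17,14)·2^3 = 680·8 = 5440.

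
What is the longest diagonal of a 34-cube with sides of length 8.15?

||(8.15,8.15,...,8.15)|| = √(34)·8.15 ≈ 47.5223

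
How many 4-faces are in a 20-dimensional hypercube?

Number of 4-faces = C(20,4) · 2^(20-4) = 4845 · 65536 = 317521920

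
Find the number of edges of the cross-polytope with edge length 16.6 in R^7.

Number of 1-faces = 2^(1+1) · C(7,1+1) = 4 · 21 = 84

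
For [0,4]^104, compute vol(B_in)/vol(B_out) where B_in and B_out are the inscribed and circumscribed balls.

The radii are 4/2 and 4√104/2, so the volume ratio is (1/√104)^104 = 104^{-104/2} ≈ 1.30097e-105.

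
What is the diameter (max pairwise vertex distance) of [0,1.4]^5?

||(1.4,1.4,...,1.4)|| = √(5)·1.4 ≈ 3.1305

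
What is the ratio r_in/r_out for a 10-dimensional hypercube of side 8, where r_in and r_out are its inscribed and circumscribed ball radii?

r_in = 8/2 (half the side); r_out = 8√10/2 (half the diagonal). Ratio = 1/√10 ≈ 0.316228.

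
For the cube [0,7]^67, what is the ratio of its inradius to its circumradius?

r_in = 7/2 (half the side); r_out = 7√67/2 (half the diagonal). Ratio = 1/√67 ≈ 0.122169.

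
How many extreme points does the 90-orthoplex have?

The vertices are ±e_1, ..., ±e_90, so there are 2·90 = 180.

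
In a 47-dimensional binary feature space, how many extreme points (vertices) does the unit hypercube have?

Number of vertices = 2^47 = 140737488355328.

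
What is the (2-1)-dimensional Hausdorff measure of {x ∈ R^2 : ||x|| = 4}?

S = n·V_n(r)/r = 2·V_2(4)/4 (volume-to-surface relation), giving 2πr = 2π·4 ≈ 25.1327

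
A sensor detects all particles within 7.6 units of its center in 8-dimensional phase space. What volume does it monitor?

The n-ball volume is π^(n/2)·r^n/Γ(n/2+1). With n=8, r=7.6: V ≈ 4.51749e+07.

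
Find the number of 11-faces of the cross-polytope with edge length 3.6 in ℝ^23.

Number of 11-faces = 2^(11+1) · C(23,11+1) = 4096 · 1352078 = 5538111488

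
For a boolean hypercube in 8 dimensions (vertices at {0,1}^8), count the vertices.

Each vertex is a binary string of length 8, so there are 2^8 = 256.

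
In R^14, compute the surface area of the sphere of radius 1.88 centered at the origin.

S = n·V_n(r)/r = 14·V_14(1.88)/1.88 (volume-to-surface relation), giving 30746.7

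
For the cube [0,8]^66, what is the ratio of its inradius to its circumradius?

Ratio = (s/2)/(s√66/2) = 66^(-1/2) ≈ 0.123091.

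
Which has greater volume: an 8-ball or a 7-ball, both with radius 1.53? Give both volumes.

V_8(1.53) ≈ 121.876. V_7(1.53) ≈ 92.73. The 8-ball is larger.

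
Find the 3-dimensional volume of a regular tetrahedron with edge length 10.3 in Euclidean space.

Volume = (√2/12) · 10.3³ = 128.779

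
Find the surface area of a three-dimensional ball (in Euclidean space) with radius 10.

|∂B_3(10)| = 4πr² = 4π·(10)² ≈ 1256.64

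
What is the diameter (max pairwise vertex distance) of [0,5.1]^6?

||(5.1,5.1,...,5.1)|| = √(6)·5.1 ≈ 12.4924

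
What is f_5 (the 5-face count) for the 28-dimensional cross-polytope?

f_5(28-orthoplex) = 2^6 · (28 choose 6) = 24111360.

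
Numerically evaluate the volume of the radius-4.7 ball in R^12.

Volume = π^{12/2}·(4.7)^12/Γ(7) ≈ 1.55146e+08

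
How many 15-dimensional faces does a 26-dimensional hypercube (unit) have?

Number of 15-faces = C(26,15) · 2^(26-15) = 7726160 · 2048 = 15823175680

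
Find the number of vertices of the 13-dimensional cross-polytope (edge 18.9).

The vertices are ±e_1, ..., ±e_13, so there are 2·13 = 26.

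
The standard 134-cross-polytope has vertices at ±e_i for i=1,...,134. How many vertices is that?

The vertices are ±e_1, ..., ±e_134, so there are 2·134 = 268.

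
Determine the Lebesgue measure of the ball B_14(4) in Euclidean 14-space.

V = 16777216·π^7/315 ≈ 1.60864e+08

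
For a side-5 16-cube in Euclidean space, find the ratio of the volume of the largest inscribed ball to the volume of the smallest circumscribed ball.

V_in/V_out = n^(-n/2) = 16^(-16/2) ≈ 2.32831e-10.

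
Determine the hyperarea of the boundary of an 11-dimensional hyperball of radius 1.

S = n·V_n(r)/r = 11·V_11(1)/1 (volume-to-surface relation), giving 64·π^5/945 ≈ 20.7251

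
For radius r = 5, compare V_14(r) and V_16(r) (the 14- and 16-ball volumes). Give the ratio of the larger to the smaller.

V_14(5) ≈ 3.65762e+09, V_16(5) ≈ 3.59086e+10. The 16-ball is larger by a factor of 9.817.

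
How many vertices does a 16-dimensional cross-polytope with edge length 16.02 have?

An n-cross-polytope has 2^(k+1)·C(n,k+1) k-faces. Here 2^1·C(16,1) = 2·16 = 32.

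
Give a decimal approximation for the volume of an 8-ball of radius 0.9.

V_8(0.9) = π^(8/2) · (0.9)^8 / Γ(8/2 + 1) ≈ 1.74714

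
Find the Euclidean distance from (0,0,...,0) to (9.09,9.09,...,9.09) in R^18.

d = √(9.09² + 9.09² + ... + 9.09²) [18 terms] = √(18·9.09²) = 9.09√18 ≈ 38.5656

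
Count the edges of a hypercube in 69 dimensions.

The 69-cube has n·2^(n-1) = 69·2^68 = 69·295147905179352825856 = 20365205457375344984064 edges.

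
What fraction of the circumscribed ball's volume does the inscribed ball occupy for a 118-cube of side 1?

V_in/V_out = n^(-n/2) = 118^(-118/2) ≈ 5.74066e-123.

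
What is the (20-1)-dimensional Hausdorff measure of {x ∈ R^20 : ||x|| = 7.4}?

S_20(7.4) = 2·π^(20/2)·(7.4)^19 / Γ(20/2) ≈ 1.6911e+16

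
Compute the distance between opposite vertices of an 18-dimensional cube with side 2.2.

Diagonal = √18 · 2.2 ≈ 9.33381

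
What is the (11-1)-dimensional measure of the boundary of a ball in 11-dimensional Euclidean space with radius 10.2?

S_11(10.2) = 2·π^(11/2)·(10.2)^10 / Γ(11/2) ≈ 2.52638e+11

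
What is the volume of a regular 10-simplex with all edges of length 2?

V = (2^10 / 10!) · √((10+1) / 2^10) ≈ 2.92471e-05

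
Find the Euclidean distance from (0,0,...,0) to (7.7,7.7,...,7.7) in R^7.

The space diagonal of an n-cube of side s is s√n. Here 7.7·√7 ≈ 20.3723.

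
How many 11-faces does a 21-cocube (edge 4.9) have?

An n-cross-polytope has 2^(k+1)·C(n,k+1) k-faces. Here 2^12·C(21,12) = 4096·293930 = 1203937280.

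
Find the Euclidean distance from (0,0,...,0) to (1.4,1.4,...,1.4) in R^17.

d = √(1.4² + 1.4² + ... + 1.4²) [17 terms] = √(17·1.4²) = 1.4√17 ≈ 5.77235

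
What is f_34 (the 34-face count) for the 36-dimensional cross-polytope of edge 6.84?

Number of 34-faces = 2^(34+1) · C(36,34+1) = 34359738368 · 36 = 1236950581248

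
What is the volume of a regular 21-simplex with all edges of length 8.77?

Volume = 8.77^21 · √(22/2^21) / 21! ≈ 0.00402758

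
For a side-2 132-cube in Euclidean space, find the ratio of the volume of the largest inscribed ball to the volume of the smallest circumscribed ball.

Volume scales as r^n, and r_in/r_out = 1/√132, giving (1/√132)^132 ≈ 1.10185e-140.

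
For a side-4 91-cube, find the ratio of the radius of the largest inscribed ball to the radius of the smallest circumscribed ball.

For an n-cube of any side s, the inradius is s/2 and the circumradius is s√n/2, so the ratio is 1/√91 ≈ 0.104828.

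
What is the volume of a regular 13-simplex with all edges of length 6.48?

Volume = 6.48^13 · √(14/2^13) / 13! ≈ 0.235811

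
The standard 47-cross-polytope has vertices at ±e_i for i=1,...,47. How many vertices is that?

The 47-dimensional cross-polytope has 2n = 2·47 = 94 vertices.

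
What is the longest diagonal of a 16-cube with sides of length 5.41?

Diagonal = √16 · 5.41 = 21.64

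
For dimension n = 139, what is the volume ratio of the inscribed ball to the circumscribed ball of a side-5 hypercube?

V_in/V_out = n^(-n/2) = 139^(-139/2) ≈ 1.1494e-149.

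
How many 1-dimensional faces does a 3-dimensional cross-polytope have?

Number of 1-faces = 2^(1+1) · C(3,1+1) = 4 · 3 = 12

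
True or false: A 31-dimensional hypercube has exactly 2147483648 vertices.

True. The 31-cube has 2^31 = 2147483648 vertices.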